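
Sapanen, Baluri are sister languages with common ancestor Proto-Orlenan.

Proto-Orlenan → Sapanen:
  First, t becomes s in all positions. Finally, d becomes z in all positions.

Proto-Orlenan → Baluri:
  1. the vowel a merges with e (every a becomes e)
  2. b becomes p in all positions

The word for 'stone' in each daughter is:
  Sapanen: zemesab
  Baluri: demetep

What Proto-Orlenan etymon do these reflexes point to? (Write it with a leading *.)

*demetab

Position 5: Sapanen has s, Baluri has t. Baluri preserves t here (none of its changes turn any other segment into t), so the proto-segment is *t.
Position 6: Sapanen has a, Baluri has e. Sapanen preserves a here (none of its changes turn any other segment into a), so the proto-segment is *a.
This points to *demetab. Verify forward in each daughter:
Sapanen: start from *demetab.
  rule 1 (unconditioned shift): demetab → demesab
  rule 2 (unconditioned shift): demesab → zemesab
  ⇒ Sapanen zemesab
Baluri: start from *demetab.
  rule 1 (vowel merger): demetab → demeteb
  rule 2 (unconditioned shift): demeteb → demetep
  ⇒ Baluri demetep
No other proto-form is consistent with every reflex, so the reconstruction is *demetab.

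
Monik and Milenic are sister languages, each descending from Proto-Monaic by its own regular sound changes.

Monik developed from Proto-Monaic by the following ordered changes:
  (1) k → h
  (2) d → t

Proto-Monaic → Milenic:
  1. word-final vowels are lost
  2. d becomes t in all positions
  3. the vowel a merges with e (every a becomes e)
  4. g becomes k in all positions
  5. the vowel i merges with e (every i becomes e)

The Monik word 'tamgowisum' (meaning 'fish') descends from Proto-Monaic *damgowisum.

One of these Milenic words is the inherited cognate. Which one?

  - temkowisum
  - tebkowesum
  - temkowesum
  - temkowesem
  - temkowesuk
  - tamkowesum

Milenic: *damgowisum > tamgowisum > temgowisum > temkowisum > temkowesum  (by unconditioned shift, vowel merger, unconditioned shift, vowel merger)
The other candidates each miss or misapply at least one Milenic change.

temkowesum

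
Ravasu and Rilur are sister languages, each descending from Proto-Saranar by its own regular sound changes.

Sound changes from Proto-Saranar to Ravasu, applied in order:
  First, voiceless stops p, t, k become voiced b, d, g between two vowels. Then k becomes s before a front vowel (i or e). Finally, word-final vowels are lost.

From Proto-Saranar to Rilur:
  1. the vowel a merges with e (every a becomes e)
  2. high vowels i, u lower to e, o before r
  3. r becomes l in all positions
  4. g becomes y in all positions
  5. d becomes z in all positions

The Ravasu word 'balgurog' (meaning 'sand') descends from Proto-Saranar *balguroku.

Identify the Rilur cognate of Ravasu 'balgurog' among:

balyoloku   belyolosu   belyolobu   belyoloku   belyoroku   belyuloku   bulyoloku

belyoloku

Rilur: *balguroku > belguroku > belgoroku > belgoloku > belyoloku  (by vowel merger, pre-rhotic lowering, unconditioned shift, unconditioned shift)
Among the options, 'belyoloku' alone shows every Rilur change applied in order.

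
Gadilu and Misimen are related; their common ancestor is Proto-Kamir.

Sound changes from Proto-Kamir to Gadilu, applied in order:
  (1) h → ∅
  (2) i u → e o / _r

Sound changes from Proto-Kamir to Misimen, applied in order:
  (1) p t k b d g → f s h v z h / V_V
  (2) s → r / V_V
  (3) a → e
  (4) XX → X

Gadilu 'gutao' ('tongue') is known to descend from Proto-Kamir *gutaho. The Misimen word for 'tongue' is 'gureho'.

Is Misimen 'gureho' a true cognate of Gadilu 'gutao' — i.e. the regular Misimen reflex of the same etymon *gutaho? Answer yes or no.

yes

Derive the expected Misimen reflex of *gutaho:
Misimen: start from *gutaho.
  rule 1 (intervocalic lenition): gutaho → gusaho
  rule 2 (rhotacism): gusaho → guraho
  rule 3 (vowel merger): guraho → gureho
  rule 4: no change — gureho
  ⇒ Misimen gureho
Misimen 'gureho' matches the regular reflex exactly, so the pair is cognate.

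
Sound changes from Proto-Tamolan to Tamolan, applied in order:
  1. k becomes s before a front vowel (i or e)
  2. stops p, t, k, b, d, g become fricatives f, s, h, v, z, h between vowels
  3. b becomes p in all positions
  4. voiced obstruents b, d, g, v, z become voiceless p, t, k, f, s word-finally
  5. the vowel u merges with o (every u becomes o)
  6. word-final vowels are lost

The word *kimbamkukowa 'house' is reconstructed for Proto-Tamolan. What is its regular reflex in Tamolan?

simpamkohow

Tamolan: start from *kimbamkukowa.
  rule 1 (palatalisation): kimbamkukowa → simbamkukowa
  rule 2 (intervocalic lenition): simbamkukowa → simbamkuhowa
  rule 3 (unconditioned shift): simbamkuhowa → simpamkuhowa
  rule 4: no change — simpamkuhowa
  rule 5 (vowel merger): simpamkuhowa → simpamkohowa
  rule 6 (apocope): simpamkohowa → simpamkohow
  ⇒ Tamolan simpamkohow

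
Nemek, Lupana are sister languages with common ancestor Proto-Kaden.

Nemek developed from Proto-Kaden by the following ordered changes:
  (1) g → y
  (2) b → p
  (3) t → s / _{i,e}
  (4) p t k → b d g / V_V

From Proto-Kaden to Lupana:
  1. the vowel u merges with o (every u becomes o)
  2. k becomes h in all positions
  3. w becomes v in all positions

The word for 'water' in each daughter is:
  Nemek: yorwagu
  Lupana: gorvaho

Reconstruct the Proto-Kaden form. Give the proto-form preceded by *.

Position 4: Nemek has w, Lupana has v. Nemek preserves w here (none of its changes turn any other segment into w), so the proto-segment is *w.
Position 6: Nemek has g, Lupana has h. In Nemek, g can only continue *k, so the proto-segment is *k.
Verify the candidate proto-form against each daughter:
Nemek: *gorwaku > yorwaku > yorwagu  (by unconditioned shift, intervocalic voicing)
Lupana: start from *gorwaku.
  rule 1 (vowel merger): gorwaku → gorwako
  rule 2 (unconditioned shift): gorwako → gorwaho
  rule 3 (unconditioned shift): gorwaho → gorvaho
  ⇒ Lupana gorvaho
Only *gorwaku yields all of Nemek yorwagu, Lupana gorvaho.

*gorwaku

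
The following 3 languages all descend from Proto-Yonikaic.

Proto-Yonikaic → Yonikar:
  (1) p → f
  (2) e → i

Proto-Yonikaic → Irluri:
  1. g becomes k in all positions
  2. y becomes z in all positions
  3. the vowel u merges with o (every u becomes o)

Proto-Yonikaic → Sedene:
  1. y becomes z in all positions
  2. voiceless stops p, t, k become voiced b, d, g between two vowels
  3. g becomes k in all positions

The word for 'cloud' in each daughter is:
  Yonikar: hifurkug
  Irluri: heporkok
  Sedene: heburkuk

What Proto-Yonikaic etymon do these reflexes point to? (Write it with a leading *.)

*hepurkug

Position 2: Yonikar has i, Irluri has e, Sedene has e. Irluri preserves e here (none of its changes turn any other segment into e), so the proto-segment is *e.
Position 3: Yonikar has f, Irluri has p, Sedene has b. Irluri preserves p here (none of its changes turn any other segment into p), so the proto-segment is *p.
Position 7: Yonikar has u, Irluri has o, Sedene has u. Yonikar preserves u here (none of its changes turn any other segment into u), so the proto-segment is *u.
This points to *hepurkug. Verify forward in each daughter:
Yonikar: *hepurkug
  hepurkug → hefurkug   [unconditioned shift]
  hefurkug → hifurkug   [vowel merger]
  giving Yonikar hifurkug.
Irluri: start from *hepurkug.
  rule 1 (unconditioned shift): hepurkug → hepurkuk
  rule 2: no change — hepurkuk
  rule 3 (vowel merger): hepurkuk → heporkok
  ⇒ Irluri heporkok
Sedene: *hepurkug
  hepurkug (rule 1 does not apply)
  hepurkug → heburkug   [intervocalic voicing]
  heburkug → heburkuk   [unconditioned shift]
  giving Sedene heburkuk.
Only *hepurkug yields all of Yonikar hifurkug, Irluri heporkok, Sedene heburkuk.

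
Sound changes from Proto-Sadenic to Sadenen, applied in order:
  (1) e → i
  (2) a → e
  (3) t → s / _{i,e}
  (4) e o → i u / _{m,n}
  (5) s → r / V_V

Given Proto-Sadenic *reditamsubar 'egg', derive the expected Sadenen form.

ridirimsuber

Sadenen: start from *reditamsubar.
  rule 1 (vowel merger): reditamsubar → riditamsubar
  rule 2 (vowel merger): riditamsubar → riditemsuber
  rule 3 (palatalisation): riditemsuber → ridisemsuber
  rule 4 (pre-nasal raising): ridisemsuber → ridisimsuber
  rule 5 (rhotacism): ridisimsuber → ridirimsuber
  ⇒ Sadenen ridirimsuber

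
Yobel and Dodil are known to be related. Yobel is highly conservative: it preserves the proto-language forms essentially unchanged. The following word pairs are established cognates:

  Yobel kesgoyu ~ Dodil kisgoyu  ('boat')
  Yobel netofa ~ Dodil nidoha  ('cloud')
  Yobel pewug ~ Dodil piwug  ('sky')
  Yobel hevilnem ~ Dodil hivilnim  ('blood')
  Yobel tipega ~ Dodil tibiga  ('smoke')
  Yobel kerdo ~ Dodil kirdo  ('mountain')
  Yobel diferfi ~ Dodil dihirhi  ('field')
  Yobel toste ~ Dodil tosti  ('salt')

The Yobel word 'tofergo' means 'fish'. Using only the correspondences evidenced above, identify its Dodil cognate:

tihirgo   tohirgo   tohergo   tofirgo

tohirgo

diferfi ~ dihirhi — Yobel f corresponds to Dodil h between vowels (before a front vowel).
kerdo ~ kirdo, diferfi ~ dihirhi — Yobel e corresponds to Dodil i after a consonant, before r.
Applying these to Yobel 'tofergo':
  tofergo → tohergo   (f→h between vowels (before a front vowel))
  tohergo → tohirgo   (e→i after a consonant, before r)
So the Dodil cognate is 'tohirgo'.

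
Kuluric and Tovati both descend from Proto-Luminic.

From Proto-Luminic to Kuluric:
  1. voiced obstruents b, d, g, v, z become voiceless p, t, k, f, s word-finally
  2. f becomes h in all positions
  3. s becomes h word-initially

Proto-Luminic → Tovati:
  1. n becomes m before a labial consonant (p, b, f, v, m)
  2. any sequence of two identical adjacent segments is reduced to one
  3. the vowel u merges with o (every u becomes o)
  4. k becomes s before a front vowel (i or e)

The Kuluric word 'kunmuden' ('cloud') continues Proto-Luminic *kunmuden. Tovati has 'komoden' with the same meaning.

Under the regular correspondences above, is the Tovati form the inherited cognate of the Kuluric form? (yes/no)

Derive the expected Tovati reflex of *kunmuden:
Tovati: *kunmuden
  kunmuden → kummuden   [nasal place assimilation]
  kummuden → kumuden   [degemination]
  kumuden → komoden   [vowel merger]
  komoden (rule 4 does not apply)
  giving Tovati komoden.
Tovati 'komoden' matches the regular reflex exactly, so the pair is cognate.

yes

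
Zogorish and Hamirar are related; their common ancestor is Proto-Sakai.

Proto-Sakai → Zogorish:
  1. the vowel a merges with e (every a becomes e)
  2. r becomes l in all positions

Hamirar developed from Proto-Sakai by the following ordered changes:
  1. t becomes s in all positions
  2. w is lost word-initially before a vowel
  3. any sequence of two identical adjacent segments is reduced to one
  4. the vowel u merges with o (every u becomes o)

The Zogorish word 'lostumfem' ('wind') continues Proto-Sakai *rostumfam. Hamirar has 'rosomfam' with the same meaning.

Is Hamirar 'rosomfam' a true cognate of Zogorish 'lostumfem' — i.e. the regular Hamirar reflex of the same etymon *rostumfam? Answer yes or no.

Derive the expected Hamirar reflex of *rostumfam:
Hamirar: *rostumfam > rossumfam > rosumfam > rosomfam  (by unconditioned shift, degemination, vowel merger)
Hamirar 'rosomfam' matches the regular reflex exactly, so the pair is cognate.

yes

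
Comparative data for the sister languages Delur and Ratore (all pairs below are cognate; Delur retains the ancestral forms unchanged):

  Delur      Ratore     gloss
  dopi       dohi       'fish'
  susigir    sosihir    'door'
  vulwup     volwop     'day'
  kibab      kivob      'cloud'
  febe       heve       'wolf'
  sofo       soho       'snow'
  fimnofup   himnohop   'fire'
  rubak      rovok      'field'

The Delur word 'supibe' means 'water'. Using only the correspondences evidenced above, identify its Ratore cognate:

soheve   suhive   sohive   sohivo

sohive

vulwup ~ volwop, fimnofup ~ himnohop — Delur u corresponds to Ratore o after a consonant, before a labial obstruent.
dopi ~ dohi — Delur p corresponds to Ratore h between vowels (before a front vowel).
febe ~ heve — Delur b corresponds to Ratore v between vowels (before a front vowel).
Applying these to Delur 'supibe':
  supibe → sopibe   (u→o after a consonant, before a labial obstruent)
  sopibe → sohibe   (p→h between vowels (before a front vowel))
  sohibe → sohive   (b→v between vowels (before a front vowel))
So the Ratore cognate is 'sohive'.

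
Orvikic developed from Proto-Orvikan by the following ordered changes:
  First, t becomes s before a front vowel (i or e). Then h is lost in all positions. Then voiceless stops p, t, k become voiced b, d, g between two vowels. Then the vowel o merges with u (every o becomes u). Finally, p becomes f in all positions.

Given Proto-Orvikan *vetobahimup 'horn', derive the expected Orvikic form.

vedubaimuf

Orvikic: start from *vetobahimup.
  rule 1: no change — vetobahimup
  rule 2 (h-loss): vetobahimup → vetobaimup
  rule 3 (intervocalic voicing): vetobaimup → vedobaimup
  rule 4 (vowel merger): vedobaimup → vedubaimup
  rule 5 (unconditioned shift): vedubaimup → vedubaimuf
  ⇒ Orvikic vedubaimuf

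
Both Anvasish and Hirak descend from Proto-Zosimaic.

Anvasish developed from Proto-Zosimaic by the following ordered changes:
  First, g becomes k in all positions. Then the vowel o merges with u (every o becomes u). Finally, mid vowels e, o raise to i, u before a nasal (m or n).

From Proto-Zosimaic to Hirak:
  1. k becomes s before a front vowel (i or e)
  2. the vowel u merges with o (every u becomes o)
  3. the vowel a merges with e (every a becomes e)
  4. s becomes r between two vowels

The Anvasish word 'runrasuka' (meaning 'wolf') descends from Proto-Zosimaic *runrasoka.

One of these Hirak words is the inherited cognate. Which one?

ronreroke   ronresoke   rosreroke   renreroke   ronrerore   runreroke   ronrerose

Hirak: *runrasoka > ronrasoka > ronresoke > ronreroke  (by vowel merger, vowel merger, rhotacism)
Among the options, 'ronreroke' alone shows every Hirak change applied in order.

ronreroke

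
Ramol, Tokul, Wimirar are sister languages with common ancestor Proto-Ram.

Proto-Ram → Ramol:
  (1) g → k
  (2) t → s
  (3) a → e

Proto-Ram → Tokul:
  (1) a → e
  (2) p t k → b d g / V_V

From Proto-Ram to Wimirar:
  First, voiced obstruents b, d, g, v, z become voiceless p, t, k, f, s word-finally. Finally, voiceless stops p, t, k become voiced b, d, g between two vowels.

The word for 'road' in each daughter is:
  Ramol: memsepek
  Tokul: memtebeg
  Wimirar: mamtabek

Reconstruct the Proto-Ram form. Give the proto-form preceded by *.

Position 6: Ramol has p, Tokul has b, Wimirar has b. Ramol preserves p here (none of its changes turn any other segment into p), so the proto-segment is *p.
Position 2: Ramol has e, Tokul has e, Wimirar has a. Wimirar preserves a here (none of its changes turn any other segment into a), so the proto-segment is *a.
Position 4: Ramol has s, Tokul has t, Wimirar has t. Tokul preserves t here (none of its changes turn any other segment into t), so the proto-segment is *t.
This points to *mamtapeg. Verify forward in each daughter:
Ramol: *mamtapeg
  mamtapeg → mamtapek   [unconditioned shift]
  mamtapek → mamsapek   [unconditioned shift]
  mamsapek → memsepek   [vowel merger]
  giving Ramol memsepek.
Tokul: *mamtapeg > memtepeg > memtebeg  (by vowel merger, intervocalic voicing)
Wimirar: *mamtapeg > mamtapek > mamtabek  (by final devoicing, intervocalic voicing)
No other proto-form is consistent with every reflex, so the reconstruction is *mamtapeg.

*mamtapeg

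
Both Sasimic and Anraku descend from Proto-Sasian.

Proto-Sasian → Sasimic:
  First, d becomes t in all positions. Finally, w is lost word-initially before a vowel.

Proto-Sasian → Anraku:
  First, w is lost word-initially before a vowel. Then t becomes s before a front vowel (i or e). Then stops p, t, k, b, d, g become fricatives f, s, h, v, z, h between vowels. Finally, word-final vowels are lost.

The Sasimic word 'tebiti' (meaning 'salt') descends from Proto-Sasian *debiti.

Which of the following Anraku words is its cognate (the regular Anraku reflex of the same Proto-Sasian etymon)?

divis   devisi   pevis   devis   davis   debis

devis

Anraku: *debiti > debisi > devisi > devis  (by palatalisation, intervocalic lenition, apocope)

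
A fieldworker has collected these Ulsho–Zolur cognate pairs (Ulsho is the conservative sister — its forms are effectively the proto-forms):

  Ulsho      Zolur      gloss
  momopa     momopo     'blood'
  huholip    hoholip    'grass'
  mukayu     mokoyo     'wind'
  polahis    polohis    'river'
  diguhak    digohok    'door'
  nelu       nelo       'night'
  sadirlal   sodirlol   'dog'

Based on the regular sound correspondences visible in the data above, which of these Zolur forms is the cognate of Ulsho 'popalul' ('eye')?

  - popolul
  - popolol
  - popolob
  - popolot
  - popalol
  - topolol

popolol

mukayu ~ mokoyo, polahis ~ polohis — Ulsho a corresponds to Zolur o after a consonant, before a consonant other than r, m, n, p, b, f, v.
huholip ~ hoholip, mukayu ~ mokoyo — Ulsho u corresponds to Zolur o after a consonant, before a consonant other than r, m, n, p, b, f, v.
Applying these to Ulsho 'popalul':
  popalul → popolul   (a→o after a consonant, before a consonant other than r, m, n, p, b, f, v)
  popolul → popolol   (u→o after a consonant, before a consonant other than r, m, n, p, b, f, v)
So the Zolur cognate is 'popolol'.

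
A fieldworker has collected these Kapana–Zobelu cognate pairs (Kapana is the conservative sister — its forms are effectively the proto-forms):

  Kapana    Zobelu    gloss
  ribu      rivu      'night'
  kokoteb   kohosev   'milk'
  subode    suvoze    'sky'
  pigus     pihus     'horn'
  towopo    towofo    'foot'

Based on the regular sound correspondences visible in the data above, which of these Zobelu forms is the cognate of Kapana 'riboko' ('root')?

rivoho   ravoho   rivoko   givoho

rivoho

subode ~ suvoze — Kapana b corresponds to Zobelu v between vowels (before a back vowel).
kokoteb ~ kohosev — Kapana k corresponds to Zobelu h between vowels (before a back vowel).
Applying these to Kapana 'riboko':
  riboko → rivoko   (b→v between vowels (before a back vowel))
  rivoko → rivoho   (k→h between vowels (before a back vowel))
So the Zobelu cognate is 'rivoho'.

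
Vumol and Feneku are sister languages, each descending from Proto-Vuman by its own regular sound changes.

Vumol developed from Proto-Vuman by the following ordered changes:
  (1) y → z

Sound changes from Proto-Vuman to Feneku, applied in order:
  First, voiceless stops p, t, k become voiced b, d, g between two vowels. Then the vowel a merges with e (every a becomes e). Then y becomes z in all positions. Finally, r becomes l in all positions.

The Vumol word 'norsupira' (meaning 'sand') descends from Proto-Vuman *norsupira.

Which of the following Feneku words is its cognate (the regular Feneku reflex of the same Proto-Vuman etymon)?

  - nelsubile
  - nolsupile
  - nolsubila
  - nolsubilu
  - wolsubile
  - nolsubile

nolsubile

Feneku: *norsupira > norsubira > norsubire > nolsubile  (by intervocalic voicing, vowel merger, unconditioned shift)
Only 'nolsubile' matches the regular Feneku development of *norsupira.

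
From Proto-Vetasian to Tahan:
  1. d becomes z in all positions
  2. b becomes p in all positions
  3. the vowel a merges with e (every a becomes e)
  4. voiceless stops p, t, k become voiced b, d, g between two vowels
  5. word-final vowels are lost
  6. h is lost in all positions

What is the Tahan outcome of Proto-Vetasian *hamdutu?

Tahan: start from *hamdutu.
  rule 1 (unconditioned shift): hamdutu → hamzutu
  rule 2: no change — hamzutu
  rule 3 (vowel merger): hamzutu → hemzutu
  rule 4 (intervocalic voicing): hemzutu → hemzudu
  rule 5 (apocope): hemzudu → hemzud
  rule 6 (h-loss): hemzud → emzud
  ⇒ Tahan emzud

emzud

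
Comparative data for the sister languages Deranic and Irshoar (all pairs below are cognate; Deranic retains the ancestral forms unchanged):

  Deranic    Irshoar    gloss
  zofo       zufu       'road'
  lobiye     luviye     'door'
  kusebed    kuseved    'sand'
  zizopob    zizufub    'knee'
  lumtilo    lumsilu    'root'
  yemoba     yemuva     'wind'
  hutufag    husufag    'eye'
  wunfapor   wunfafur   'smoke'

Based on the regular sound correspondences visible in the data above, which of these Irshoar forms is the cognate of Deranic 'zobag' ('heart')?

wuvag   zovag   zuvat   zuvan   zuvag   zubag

zuvag

lobiye ~ luviye, zizopob ~ zizufub — Deranic o corresponds to Irshoar u after a consonant, before a labial obstruent.
yemoba ~ yemuva — Deranic b corresponds to Irshoar v between vowels (before a back vowel).
Applying these to Deranic 'zobag':
  zobag → zubag   (o→u after a consonant, before a labial obstruent)
  zubag → zuvag   (b→v between vowels (before a back vowel))
So the Irshoar cognate is 'zuvag'.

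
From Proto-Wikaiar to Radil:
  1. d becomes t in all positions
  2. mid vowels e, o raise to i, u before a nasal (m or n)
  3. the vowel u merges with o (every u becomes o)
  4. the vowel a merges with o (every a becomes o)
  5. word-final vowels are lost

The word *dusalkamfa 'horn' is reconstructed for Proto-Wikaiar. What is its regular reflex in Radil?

tosolkomf

Radil: start from *dusalkamfa.
  rule 1 (unconditioned shift): dusalkamfa → tusalkamfa
  rule 2: no change — tusalkamfa
  rule 3 (vowel merger): tusalkamfa → tosalkamfa
  rule 4 (vowel merger): tosalkamfa → tosolkomfo
  rule 5 (apocope): tosolkomfo → tosolkomf
  ⇒ Radil tosolkomf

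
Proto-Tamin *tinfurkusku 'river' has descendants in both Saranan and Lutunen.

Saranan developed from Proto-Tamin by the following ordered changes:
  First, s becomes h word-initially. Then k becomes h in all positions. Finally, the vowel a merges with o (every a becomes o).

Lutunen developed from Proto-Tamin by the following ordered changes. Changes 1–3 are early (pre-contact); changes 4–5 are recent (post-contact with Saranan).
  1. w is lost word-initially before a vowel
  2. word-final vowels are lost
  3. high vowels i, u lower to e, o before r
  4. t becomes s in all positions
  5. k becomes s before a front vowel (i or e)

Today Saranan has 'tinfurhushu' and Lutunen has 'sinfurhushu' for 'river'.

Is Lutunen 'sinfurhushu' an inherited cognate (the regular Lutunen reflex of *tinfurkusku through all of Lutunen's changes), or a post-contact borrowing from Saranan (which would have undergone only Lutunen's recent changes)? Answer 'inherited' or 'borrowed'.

If inherited, *tinfurkusku would pass through all of Lutunen's changes:
Lutunen: *tinfurkusku > tinfurkusk > tinforkusk > sinforkusk  (by apocope, pre-rhotic lowering, unconditioned shift)
If borrowed from Saranan 'tinfurhushu' after the early changes, it would undergo only the recent ones:
  rule 4 (unconditioned shift): tinfurhushu → sinfurhushu
  rule 5 (palatalisation): no change (sinfurhushu)
  ⇒ as a loan: sinfurhushu
Lutunen 'sinfurhushu' matches the loan outcome 'sinfurhushu', not the inherited 'sinforkusk' — it skipped the early Lutunen changes, so it was borrowed from Saranan.

borrowed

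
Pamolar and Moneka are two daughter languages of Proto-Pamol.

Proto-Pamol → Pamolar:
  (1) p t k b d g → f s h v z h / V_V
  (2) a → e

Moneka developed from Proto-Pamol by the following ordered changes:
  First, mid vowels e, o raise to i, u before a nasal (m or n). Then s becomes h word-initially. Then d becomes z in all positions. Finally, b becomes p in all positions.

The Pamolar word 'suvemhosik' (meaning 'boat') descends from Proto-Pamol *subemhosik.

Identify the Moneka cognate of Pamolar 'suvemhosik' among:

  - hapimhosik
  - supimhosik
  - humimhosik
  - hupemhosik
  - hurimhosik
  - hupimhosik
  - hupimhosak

Moneka: *subemhosik
  subemhosik → subimhosik   [pre-nasal raising]
  subimhosik → hubimhosik   [debuccalisation]
  hubimhosik (rule 3 does not apply)
  hubimhosik → hupimhosik   [unconditioned shift]
  giving Moneka hupimhosik.
The other candidates each miss or misapply at least one Moneka change.

hupimhosik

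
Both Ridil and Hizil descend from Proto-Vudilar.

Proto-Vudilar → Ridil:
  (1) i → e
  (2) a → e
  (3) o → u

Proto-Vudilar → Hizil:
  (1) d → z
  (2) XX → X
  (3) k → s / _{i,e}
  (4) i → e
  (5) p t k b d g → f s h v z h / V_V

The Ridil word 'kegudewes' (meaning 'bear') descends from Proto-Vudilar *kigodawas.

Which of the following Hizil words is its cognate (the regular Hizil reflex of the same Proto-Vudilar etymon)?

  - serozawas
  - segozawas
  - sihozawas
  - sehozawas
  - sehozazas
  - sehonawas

sehozawas

Hizil: *kigodawas > kigozawas > sigozawas > segozawas > sehozawas  (by unconditioned shift, palatalisation, vowel merger, intervocalic lenition)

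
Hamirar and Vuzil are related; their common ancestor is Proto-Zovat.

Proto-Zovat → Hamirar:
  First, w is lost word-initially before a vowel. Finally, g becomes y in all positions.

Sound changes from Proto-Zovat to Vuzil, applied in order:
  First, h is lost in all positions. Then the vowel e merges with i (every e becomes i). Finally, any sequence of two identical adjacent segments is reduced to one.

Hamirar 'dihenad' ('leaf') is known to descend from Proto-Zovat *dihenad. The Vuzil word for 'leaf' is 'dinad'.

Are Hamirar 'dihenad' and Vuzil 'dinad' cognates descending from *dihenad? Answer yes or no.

Derive the expected Vuzil reflex of *dihenad:
Vuzil: *dihenad
  dihenad → dienad   [h-loss]
  dienad → diinad   [vowel merger]
  diinad → dinad   [degemination]
  giving Vuzil dinad.
Vuzil 'dinad' matches the regular reflex exactly, so the pair is cognate.

yes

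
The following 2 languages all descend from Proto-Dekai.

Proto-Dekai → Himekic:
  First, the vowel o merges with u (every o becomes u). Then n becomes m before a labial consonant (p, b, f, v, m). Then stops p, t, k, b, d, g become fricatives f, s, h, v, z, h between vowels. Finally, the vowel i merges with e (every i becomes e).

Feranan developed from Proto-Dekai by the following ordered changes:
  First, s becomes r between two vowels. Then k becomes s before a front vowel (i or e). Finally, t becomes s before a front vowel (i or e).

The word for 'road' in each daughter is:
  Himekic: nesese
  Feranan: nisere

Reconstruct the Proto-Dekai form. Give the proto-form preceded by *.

Position 2: Himekic has e, Feranan has i. Feranan preserves i here (none of its changes turn any other segment into i), so the proto-segment is *i.
Position 5: Himekic has s, Feranan has r. Taking the neighbouring segments as reconstructed: Himekic s could go back to *t or *s; Feranan r could go back to *s or *r — the one source consistent with every daughter is *s.
Continuing position by position gives *nitese; check it forward:
Himekic: *nitese > nisese > nesese  (by intervocalic lenition, vowel merger)
Feranan: *nitese > nitere > nisere  (by rhotacism, palatalisation)
*nitese is the unique common source.

*nitese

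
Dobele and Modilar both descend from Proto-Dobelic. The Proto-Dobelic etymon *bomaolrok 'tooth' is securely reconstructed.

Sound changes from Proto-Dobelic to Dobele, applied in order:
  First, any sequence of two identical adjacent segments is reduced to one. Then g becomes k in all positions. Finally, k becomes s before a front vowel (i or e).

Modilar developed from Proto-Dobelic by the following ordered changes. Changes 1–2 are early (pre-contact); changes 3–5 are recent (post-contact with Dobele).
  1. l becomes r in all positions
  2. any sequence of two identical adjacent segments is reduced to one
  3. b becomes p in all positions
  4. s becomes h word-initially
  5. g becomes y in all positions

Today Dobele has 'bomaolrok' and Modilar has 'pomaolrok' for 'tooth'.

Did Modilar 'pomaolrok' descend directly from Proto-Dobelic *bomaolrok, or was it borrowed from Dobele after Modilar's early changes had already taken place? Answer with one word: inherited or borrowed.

If inherited, *bomaolrok would pass through all of Modilar's changes:
Modilar: *bomaolrok > bomaorrok > bomaorok > pomaorok  (by unconditioned shift, degemination, unconditioned shift)
If borrowed from Dobele 'bomaolrok' after the early changes, it would undergo only the recent ones:
  rule 3 (unconditioned shift): bomaolrok → pomaolrok
  rule 4 (debuccalisation): no change (pomaolrok)
  rule 5 (unconditioned shift): no change (pomaolrok)
  ⇒ as a loan: pomaolrok
Modilar 'pomaolrok' matches the loan outcome 'pomaolrok', not the inherited 'pomaorok' — it skipped the early Modilar changes, so it was borrowed from Dobele.

borrowed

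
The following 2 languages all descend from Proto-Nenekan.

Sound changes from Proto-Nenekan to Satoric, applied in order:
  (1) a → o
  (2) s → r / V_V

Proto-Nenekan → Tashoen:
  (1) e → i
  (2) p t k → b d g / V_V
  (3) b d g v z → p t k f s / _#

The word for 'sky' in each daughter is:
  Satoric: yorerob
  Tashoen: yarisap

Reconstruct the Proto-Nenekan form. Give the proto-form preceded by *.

Position 7: Satoric has b, Tashoen has p. Satoric preserves b here (none of its changes turn any other segment into b), so the proto-segment is *b.
Position 4: Satoric has e, Tashoen has i. Satoric preserves e here (none of its changes turn any other segment into e), so the proto-segment is *e.
Continuing position by position gives *yaresab; check it forward:
Satoric: *yaresab
  yaresab → yoresob   [vowel merger]
  yoresob → yorerob   [rhotacism]
  giving Satoric yorerob.
Tashoen: *yaresab
  yaresab → yarisab   [vowel merger]
  yarisab (rule 2 does not apply)
  yarisab → yarisap   [final devoicing]
  giving Tashoen yarisap.
Only *yaresab yields all of Satoric yorerob, Tashoen yarisap.

*yaresab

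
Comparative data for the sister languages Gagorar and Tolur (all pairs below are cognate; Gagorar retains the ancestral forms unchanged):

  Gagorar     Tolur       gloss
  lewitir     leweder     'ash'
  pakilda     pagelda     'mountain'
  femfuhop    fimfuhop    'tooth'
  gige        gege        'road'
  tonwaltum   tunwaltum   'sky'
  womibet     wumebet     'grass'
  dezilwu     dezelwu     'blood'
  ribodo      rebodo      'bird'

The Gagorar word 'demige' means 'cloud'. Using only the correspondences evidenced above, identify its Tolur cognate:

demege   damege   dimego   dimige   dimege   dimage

dimege

femfuhop ~ fimfuhop — Gagorar e corresponds to Tolur i after a consonant, before a nasal.
lewitir ~ leweder, pakilda ~ pagelda — Gagorar i corresponds to Tolur e after a consonant, before a consonant other than r, m, n, p, b, f, v.
Applying these to Gagorar 'demige':
  demige → dimige   (e→i after a consonant, before a nasal)
  dimige → dimege   (i→e after a consonant, before a consonant other than r, m, n, p, b, f, v)
So the Tolur cognate is 'dimege'.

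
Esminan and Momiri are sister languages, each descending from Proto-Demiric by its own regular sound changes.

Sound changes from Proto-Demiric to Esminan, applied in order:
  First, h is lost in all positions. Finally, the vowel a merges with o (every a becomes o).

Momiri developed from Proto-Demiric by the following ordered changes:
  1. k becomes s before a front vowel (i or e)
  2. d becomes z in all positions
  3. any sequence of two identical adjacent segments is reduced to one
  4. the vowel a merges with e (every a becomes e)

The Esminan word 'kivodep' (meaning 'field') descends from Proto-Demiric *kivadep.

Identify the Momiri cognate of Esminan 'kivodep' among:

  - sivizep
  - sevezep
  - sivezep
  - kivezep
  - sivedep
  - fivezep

Momiri: start from *kivadep.
  rule 1 (palatalisation): kivadep → sivadep
  rule 2 (unconditioned shift): sivadep → sivazep
  rule 3: no change — sivazep
  rule 4 (vowel merger): sivazep → sivezep
  ⇒ Momiri sivezep
Among the options, 'sivezep' alone shows every Momiri change applied in order.

sivezep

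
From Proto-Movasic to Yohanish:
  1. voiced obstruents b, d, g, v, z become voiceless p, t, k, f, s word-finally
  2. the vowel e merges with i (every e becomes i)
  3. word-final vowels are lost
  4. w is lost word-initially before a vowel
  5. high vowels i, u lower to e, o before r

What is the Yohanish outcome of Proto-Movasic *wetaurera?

itaorer

Yohanish: *wetaurera
  wetaurera (rule 1 does not apply)
  wetaurera → witaurira   [vowel merger]
  witaurira → witaurir   [apocope]
  witaurir → itaurir   [glide loss]
  itaurir → itaorer   [pre-rhotic lowering]
  giving Yohanish itaorer.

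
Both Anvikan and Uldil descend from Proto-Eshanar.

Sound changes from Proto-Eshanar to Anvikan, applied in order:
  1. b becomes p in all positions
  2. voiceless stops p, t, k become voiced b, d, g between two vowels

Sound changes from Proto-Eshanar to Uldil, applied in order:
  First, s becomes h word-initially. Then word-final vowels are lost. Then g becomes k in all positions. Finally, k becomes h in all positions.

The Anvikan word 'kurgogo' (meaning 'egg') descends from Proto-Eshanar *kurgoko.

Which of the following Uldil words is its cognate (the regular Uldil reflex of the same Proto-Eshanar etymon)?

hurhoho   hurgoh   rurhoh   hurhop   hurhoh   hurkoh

Uldil: *kurgoko
  kurgoko (rule 1 does not apply)
  kurgoko → kurgok   [apocope]
  kurgok → kurkok   [unconditioned shift]
  kurkok → hurhoh   [unconditioned shift]
  giving Uldil hurhoh.

hurhoh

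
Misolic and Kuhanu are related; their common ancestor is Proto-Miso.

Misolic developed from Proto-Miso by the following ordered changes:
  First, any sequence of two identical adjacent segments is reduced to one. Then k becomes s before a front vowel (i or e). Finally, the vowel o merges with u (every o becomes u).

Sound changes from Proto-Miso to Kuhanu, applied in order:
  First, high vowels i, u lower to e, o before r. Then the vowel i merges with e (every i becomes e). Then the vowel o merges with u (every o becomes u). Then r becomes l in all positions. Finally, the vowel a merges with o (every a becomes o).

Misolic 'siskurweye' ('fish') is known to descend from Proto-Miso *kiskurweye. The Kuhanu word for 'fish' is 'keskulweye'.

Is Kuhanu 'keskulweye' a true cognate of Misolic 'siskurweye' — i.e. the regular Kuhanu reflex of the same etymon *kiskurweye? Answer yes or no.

yes

Derive the expected Kuhanu reflex of *kiskurweye:
Kuhanu: start from *kiskurweye.
  rule 1 (pre-rhotic lowering): kiskurweye → kiskorweye
  rule 2 (vowel merger): kiskorweye → keskorweye
  rule 3 (vowel merger): keskorweye → keskurweye
  rule 4 (unconditioned shift): keskurweye → keskulweye
  rule 5: no change — keskulweye
  ⇒ Kuhanu keskulweye
Kuhanu 'keskulweye' matches the regular reflex exactly, so the pair is cognate.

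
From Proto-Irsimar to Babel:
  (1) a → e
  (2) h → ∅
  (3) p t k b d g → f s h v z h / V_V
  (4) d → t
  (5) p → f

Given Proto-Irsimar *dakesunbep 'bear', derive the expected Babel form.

tehesunbef

Babel: start from *dakesunbep.
  rule 1 (vowel merger): dakesunbep → dekesunbep
  rule 2: no change — dekesunbep
  rule 3 (intervocalic lenition): dekesunbep → dehesunbep
  rule 4 (unconditioned shift): dehesunbep → tehesunbep
  rule 5 (unconditioned shift): tehesunbep → tehesunbef
  ⇒ Babel tehesunbef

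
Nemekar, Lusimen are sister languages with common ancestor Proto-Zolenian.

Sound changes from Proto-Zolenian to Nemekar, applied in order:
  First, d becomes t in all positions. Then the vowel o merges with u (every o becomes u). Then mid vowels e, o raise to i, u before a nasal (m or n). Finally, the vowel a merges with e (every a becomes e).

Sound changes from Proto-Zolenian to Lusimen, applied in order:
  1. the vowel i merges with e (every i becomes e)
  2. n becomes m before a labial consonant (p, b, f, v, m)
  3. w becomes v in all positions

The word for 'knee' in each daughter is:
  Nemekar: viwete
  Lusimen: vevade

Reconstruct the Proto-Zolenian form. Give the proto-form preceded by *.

*viwade

Position 2: Nemekar has i, Lusimen has e. Taking the neighbouring segments as reconstructed: Nemekar i can only go back to *i; Lusimen e could go back to *e or *i — the one source consistent with every daughter is *i.
Position 3: Nemekar has w, Lusimen has v. Nemekar preserves w here (none of its changes turn any other segment into w), so the proto-segment is *w.
Position 4: Nemekar has e, Lusimen has a. Lusimen preserves a here (none of its changes turn any other segment into a), so the proto-segment is *a.
Continuing position by position gives *viwade; check it forward:
Nemekar: *viwade > viwate > viwete  (by unconditioned shift, vowel merger)
Lusimen: *viwade > vewade > vevade  (by vowel merger, unconditioned shift)
No other proto-form is consistent with every reflex, so the reconstruction is *viwade.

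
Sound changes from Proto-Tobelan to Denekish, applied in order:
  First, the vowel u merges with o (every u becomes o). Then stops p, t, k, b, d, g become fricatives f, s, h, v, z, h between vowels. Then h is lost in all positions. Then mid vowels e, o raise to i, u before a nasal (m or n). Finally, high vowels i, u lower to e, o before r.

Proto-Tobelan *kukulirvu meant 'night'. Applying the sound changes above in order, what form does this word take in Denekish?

Denekish: start from *kukulirvu.
  rule 1 (vowel merger): kukulirvu → kokolirvo
  rule 2 (intervocalic lenition): kokolirvo → koholirvo
  rule 3 (h-loss): koholirvo → koolirvo
  rule 4: no change — koolirvo
  rule 5 (pre-rhotic lowering): koolirvo → koolervo
  ⇒ Denekish koolervo

koolervo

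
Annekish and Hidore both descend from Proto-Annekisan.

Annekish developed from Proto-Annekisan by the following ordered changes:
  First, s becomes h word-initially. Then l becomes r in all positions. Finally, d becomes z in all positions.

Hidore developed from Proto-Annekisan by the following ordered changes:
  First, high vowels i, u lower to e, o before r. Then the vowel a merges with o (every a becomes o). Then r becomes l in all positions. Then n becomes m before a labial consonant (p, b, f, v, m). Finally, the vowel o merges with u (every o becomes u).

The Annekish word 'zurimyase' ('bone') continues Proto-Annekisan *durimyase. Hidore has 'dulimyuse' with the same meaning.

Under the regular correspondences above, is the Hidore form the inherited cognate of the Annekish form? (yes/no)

yes

Derive the expected Hidore reflex of *durimyase:
Hidore: *durimyase
  durimyase → dorimyase   [pre-rhotic lowering]
  dorimyase → dorimyose   [vowel merger]
  dorimyose → dolimyose   [unconditioned shift]
  dolimyose (rule 4 does not apply)
  dolimyose → dulimyuse   [vowel merger]
  giving Hidore dulimyuse.
Hidore 'dulimyuse' matches the regular reflex exactly, so the pair is cognate.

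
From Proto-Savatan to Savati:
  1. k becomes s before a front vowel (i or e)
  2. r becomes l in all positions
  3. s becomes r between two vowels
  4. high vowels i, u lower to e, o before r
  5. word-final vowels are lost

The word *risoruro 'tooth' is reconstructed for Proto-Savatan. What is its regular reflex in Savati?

Savati: *risoruro
  risoruro (rule 1 does not apply)
  risoruro → lisolulo   [unconditioned shift]
  lisolulo → lirolulo   [rhotacism]
  lirolulo → lerolulo   [pre-rhotic lowering]
  lerolulo → lerolul   [apocope]
  giving Savati lerolul.

lerolul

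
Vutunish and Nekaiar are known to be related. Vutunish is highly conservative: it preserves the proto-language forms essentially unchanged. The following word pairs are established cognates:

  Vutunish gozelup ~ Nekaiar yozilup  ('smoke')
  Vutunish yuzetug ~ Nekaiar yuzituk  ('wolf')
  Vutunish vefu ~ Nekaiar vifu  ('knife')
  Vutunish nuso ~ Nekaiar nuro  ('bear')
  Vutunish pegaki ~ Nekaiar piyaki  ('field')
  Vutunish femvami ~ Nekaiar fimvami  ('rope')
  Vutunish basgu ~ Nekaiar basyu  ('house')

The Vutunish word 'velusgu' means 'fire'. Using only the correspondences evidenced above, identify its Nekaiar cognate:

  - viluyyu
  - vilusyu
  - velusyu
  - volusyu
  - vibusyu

vilusyu

gozelup ~ yozilup, yuzetug ~ yuzituk — Vutunish e corresponds to Nekaiar i after a consonant, before a consonant other than r, m, n, p, b, f, v.
basgu ~ basyu — Vutunish g corresponds to Nekaiar y after a consonant, before a back vowel.
Applying these to Vutunish 'velusgu':
  velusgu → vilusgu   (e→i after a consonant, before a consonant other than r, m, n, p, b, f, v)
  vilusgu → vilusyu   (g→y after a consonant, before a back vowel)
So the Nekaiar cognate is 'vilusyu'.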